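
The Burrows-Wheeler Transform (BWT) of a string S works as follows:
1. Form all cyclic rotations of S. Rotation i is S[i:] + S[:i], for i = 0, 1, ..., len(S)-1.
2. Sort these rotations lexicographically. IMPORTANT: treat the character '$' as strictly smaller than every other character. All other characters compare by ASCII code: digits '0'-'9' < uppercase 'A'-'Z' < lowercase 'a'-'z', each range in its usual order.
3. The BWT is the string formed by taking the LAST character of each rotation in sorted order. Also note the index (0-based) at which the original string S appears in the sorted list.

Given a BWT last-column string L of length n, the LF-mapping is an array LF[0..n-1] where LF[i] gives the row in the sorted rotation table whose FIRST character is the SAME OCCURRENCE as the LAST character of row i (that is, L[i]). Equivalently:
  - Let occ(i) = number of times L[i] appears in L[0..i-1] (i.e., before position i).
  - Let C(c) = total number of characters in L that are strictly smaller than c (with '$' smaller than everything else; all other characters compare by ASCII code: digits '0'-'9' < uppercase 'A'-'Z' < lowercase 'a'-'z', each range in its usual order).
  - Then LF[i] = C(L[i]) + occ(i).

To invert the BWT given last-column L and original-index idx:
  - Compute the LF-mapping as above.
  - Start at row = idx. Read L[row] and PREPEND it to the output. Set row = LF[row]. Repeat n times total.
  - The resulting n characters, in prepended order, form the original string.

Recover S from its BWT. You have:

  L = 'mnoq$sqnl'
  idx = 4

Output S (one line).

Answer: nqqnlsom$

Derivation:
LF mapping: 2 3 5 6 0 8 7 4 1
Walk LF starting at row 4, prepending L[row]:
  step 1: row=4, L[4]='$', prepend. Next row=LF[4]=0
  step 2: row=0, L[0]='m', prepend. Next row=LF[0]=2
  step 3: row=2, L[2]='o', prepend. Next row=LF[2]=5
  step 4: row=5, L[5]='s', prepend. Next row=LF[5]=8
  step 5: row=8, L[8]='l', prepend. Next row=LF[8]=1
  step 6: row=1, L[1]='n', prepend. Next row=LF[1]=3
  step 7: row=3, L[3]='q', prepend. Next row=LF[3]=6
  step 8: row=6, L[6]='q', prepend. Next row=LF[6]=7
  step 9: row=7, L[7]='n', prepend. Next row=LF[7]=4
Reversed output: nqqnlsom$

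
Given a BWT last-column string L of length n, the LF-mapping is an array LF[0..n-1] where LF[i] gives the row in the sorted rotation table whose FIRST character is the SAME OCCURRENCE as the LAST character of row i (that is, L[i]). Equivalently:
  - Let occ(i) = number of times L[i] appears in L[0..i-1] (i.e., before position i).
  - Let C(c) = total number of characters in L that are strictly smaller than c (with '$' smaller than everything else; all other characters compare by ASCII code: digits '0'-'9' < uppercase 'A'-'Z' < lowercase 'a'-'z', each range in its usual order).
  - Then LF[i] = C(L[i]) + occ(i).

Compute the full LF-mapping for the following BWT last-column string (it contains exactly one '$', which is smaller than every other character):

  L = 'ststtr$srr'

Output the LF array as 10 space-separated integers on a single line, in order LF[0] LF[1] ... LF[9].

Char counts: '$':1, 'r':3, 's':3, 't':3
C (first-col start): C('$')=0, C('r')=1, C('s')=4, C('t')=7
L[0]='s': occ=0, LF[0]=C('s')+0=4+0=4
L[1]='t': occ=0, LF[1]=C('t')+0=7+0=7
L[2]='s': occ=1, LF[2]=C('s')+1=4+1=5
L[3]='t': occ=1, LF[3]=C('t')+1=7+1=8
L[4]='t': occ=2, LF[4]=C('t')+2=7+2=9
L[5]='r': occ=0, LF[5]=C('r')+0=1+0=1
L[6]='$': occ=0, LF[6]=C('$')+0=0+0=0
L[7]='s': occ=2, LF[7]=C('s')+2=4+2=6
L[8]='r': occ=1, LF[8]=C('r')+1=1+1=2
L[9]='r': occ=2, LF[9]=C('r')+2=1+2=3

Answer: 4 7 5 8 9 1 0 6 2 3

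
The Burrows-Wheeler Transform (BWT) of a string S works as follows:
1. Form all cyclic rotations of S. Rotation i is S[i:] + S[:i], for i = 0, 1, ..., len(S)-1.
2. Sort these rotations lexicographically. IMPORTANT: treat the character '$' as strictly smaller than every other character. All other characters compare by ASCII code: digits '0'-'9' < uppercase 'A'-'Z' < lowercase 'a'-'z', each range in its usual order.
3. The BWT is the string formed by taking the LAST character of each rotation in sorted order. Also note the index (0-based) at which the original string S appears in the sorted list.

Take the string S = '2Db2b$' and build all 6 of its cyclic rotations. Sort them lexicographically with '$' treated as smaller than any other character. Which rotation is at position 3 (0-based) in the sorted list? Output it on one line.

Answer: Db2b$2

Derivation:
All 6 rotations (rotation i = S[i:]+S[:i]):
  rot[0] = 2Db2b$
  rot[1] = Db2b$2
  rot[2] = b2b$2D
  rot[3] = 2b$2Db
  rot[4] = b$2Db2
  rot[5] = $2Db2b
Sorted (with $ < everything):
  sorted[0] = $2Db2b
  sorted[1] = 2Db2b$
  sorted[2] = 2b$2Db
  sorted[3] = Db2b$2
  sorted[4] = b$2Db2
  sorted[5] = b2b$2D
sorted[3] = Db2b$2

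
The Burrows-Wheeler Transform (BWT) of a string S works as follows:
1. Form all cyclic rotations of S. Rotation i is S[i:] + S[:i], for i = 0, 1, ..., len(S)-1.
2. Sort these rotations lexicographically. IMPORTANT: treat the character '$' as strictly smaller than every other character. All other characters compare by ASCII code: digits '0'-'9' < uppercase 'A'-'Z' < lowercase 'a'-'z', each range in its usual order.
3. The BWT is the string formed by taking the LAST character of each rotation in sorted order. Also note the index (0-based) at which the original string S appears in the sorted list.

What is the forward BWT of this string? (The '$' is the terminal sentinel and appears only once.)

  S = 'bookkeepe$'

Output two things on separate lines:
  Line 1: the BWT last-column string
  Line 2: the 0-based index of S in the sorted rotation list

All 10 rotations (rotation i = S[i:]+S[:i]):
  rot[0] = bookkeepe$
  rot[1] = ookkeepe$b
  rot[2] = okkeepe$bo
  rot[3] = kkeepe$boo
  rot[4] = keepe$book
  rot[5] = eepe$bookk
  rot[6] = epe$bookke
  rot[7] = pe$bookkee
  rot[8] = e$bookkeep
  rot[9] = $bookkeepe
Sorted (with $ < everything):
  sorted[0] = $bookkeepe  (last char: 'e')
  sorted[1] = bookkeepe$  (last char: '$')
  sorted[2] = e$bookkeep  (last char: 'p')
  sorted[3] = eepe$bookk  (last char: 'k')
  sorted[4] = epe$bookke  (last char: 'e')
  sorted[5] = keepe$book  (last char: 'k')
  sorted[6] = kkeepe$boo  (last char: 'o')
  sorted[7] = okkeepe$bo  (last char: 'o')
  sorted[8] = ookkeepe$b  (last char: 'b')
  sorted[9] = pe$bookkee  (last char: 'e')
Last column: e$pkekoobe
Original string S is at sorted index 1

Answer: e$pkekoobe
1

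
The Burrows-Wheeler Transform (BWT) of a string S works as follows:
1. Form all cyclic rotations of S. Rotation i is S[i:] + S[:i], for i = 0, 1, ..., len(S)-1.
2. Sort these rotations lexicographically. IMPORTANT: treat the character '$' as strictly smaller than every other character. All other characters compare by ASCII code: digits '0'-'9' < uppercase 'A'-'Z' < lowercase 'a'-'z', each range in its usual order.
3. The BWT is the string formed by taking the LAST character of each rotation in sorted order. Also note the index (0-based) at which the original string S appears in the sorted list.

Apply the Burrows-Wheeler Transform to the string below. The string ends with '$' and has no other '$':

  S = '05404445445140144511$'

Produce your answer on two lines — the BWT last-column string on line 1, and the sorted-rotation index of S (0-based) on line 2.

All 21 rotations (rotation i = S[i:]+S[:i]):
  rot[0] = 05404445445140144511$
  rot[1] = 5404445445140144511$0
  rot[2] = 404445445140144511$05
  rot[3] = 04445445140144511$054
  rot[4] = 4445445140144511$0540
  rot[5] = 445445140144511$05404
  rot[6] = 45445140144511$054044
  rot[7] = 5445140144511$0540444
  rot[8] = 445140144511$05404445
  rot[9] = 45140144511$054044454
  rot[10] = 5140144511$0540444544
  rot[11] = 140144511$05404445445
  rot[12] = 40144511$054044454451
  rot[13] = 0144511$0540444544514
  rot[14] = 144511$05404445445140
  rot[15] = 44511$054044454451401
  rot[16] = 4511$0540444544514014
  rot[17] = 511$05404445445140144
  rot[18] = 11$054044454451401445
  rot[19] = 1$0540444544514014451
  rot[20] = $05404445445140144511
Sorted (with $ < everything):
  sorted[0] = $05404445445140144511  (last char: '1')
  sorted[1] = 0144511$0540444544514  (last char: '4')
  sorted[2] = 04445445140144511$054  (last char: '4')
  sorted[3] = 05404445445140144511$  (last char: '$')
  sorted[4] = 1$0540444544514014451  (last char: '1')
  sorted[5] = 11$054044454451401445  (last char: '5')
  sorted[6] = 140144511$05404445445  (last char: '5')
  sorted[7] = 144511$05404445445140  (last char: '0')
  sorted[8] = 40144511$054044454451  (last char: '1')
  sorted[9] = 404445445140144511$05  (last char: '5')
  sorted[10] = 4445445140144511$0540  (last char: '0')
  sorted[11] = 44511$054044454451401  (last char: '1')
  sorted[12] = 445140144511$05404445  (last char: '5')
  sorted[13] = 445445140144511$05404  (last char: '4')
  sorted[14] = 4511$0540444544514014  (last char: '4')
  sorted[15] = 45140144511$054044454  (last char: '4')
  sorted[16] = 45445140144511$054044  (last char: '4')
  sorted[17] = 511$05404445445140144  (last char: '4')
  sorted[18] = 5140144511$0540444544  (last char: '4')
  sorted[19] = 5404445445140144511$0  (last char: '0')
  sorted[20] = 5445140144511$0540444  (last char: '4')
Last column: 144$15501501544444404
Original string S is at sorted index 3

Answer: 144$15501501544444404
3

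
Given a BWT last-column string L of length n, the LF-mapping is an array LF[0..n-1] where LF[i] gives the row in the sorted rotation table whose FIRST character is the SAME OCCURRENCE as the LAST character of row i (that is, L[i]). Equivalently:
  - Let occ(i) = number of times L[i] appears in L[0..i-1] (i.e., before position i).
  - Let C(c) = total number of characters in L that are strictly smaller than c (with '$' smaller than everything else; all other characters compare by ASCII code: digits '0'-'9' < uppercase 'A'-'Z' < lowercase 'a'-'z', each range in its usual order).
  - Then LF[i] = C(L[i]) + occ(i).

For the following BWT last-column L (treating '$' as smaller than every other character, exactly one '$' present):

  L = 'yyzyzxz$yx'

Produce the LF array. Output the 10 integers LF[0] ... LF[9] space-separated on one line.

Char counts: '$':1, 'x':2, 'y':4, 'z':3
C (first-col start): C('$')=0, C('x')=1, C('y')=3, C('z')=7
L[0]='y': occ=0, LF[0]=C('y')+0=3+0=3
L[1]='y': occ=1, LF[1]=C('y')+1=3+1=4
L[2]='z': occ=0, LF[2]=C('z')+0=7+0=7
L[3]='y': occ=2, LF[3]=C('y')+2=3+2=5
L[4]='z': occ=1, LF[4]=C('z')+1=7+1=8
L[5]='x': occ=0, LF[5]=C('x')+0=1+0=1
L[6]='z': occ=2, LF[6]=C('z')+2=7+2=9
L[7]='$': occ=0, LF[7]=C('$')+0=0+0=0
L[8]='y': occ=3, LF[8]=C('y')+3=3+3=6
L[9]='x': occ=1, LF[9]=C('x')+1=1+1=2

Answer: 3 4 7 5 8 1 9 0 6 2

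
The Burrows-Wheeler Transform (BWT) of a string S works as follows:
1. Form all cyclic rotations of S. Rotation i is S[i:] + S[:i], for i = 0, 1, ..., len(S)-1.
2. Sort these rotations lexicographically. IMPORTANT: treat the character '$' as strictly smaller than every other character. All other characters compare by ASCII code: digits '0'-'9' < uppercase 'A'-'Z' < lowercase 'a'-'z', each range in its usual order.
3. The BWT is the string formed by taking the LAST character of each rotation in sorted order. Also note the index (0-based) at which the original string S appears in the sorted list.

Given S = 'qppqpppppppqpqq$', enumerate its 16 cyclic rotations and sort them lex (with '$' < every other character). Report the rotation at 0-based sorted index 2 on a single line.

All 16 rotations (rotation i = S[i:]+S[:i]):
  rot[0] = qppqpppppppqpqq$
  rot[1] = ppqpppppppqpqq$q
  rot[2] = pqpppppppqpqq$qp
  rot[3] = qpppppppqpqq$qpp
  rot[4] = pppppppqpqq$qppq
  rot[5] = ppppppqpqq$qppqp
  rot[6] = pppppqpqq$qppqpp
  rot[7] = ppppqpqq$qppqppp
  rot[8] = pppqpqq$qppqpppp
  rot[9] = ppqpqq$qppqppppp
  rot[10] = pqpqq$qppqpppppp
  rot[11] = qpqq$qppqppppppp
  rot[12] = pqq$qppqpppppppq
  rot[13] = qq$qppqpppppppqp
  rot[14] = q$qppqpppppppqpq
  rot[15] = $qppqpppppppqpqq
Sorted (with $ < everything):
  sorted[0] = $qppqpppppppqpqq
  sorted[1] = pppppppqpqq$qppq
  sorted[2] = ppppppqpqq$qppqp
  sorted[3] = pppppqpqq$qppqpp
  sorted[4] = ppppqpqq$qppqppp
  sorted[5] = pppqpqq$qppqpppp
  sorted[6] = ppqpppppppqpqq$q
  sorted[7] = ppqpqq$qppqppppp
  sorted[8] = pqpppppppqpqq$qp
  sorted[9] = pqpqq$qppqpppppp
  sorted[10] = pqq$qppqpppppppq
  sorted[11] = q$qppqpppppppqpq
  sorted[12] = qpppppppqpqq$qpp
  sorted[13] = qppqpppppppqpqq$
  sorted[14] = qpqq$qppqppppppp
  sorted[15] = qq$qppqpppppppqp
sorted[2] = ppppppqpqq$qppqp

Answer: ppppppqpqq$qppqp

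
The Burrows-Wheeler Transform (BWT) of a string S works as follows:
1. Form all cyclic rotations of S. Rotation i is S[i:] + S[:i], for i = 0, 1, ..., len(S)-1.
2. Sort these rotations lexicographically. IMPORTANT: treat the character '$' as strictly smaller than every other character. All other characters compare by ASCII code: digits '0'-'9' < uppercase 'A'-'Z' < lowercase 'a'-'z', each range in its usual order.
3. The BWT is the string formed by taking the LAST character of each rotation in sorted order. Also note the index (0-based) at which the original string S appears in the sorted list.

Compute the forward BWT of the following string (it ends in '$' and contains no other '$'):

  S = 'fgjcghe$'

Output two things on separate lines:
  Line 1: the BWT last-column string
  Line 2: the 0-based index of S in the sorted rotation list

All 8 rotations (rotation i = S[i:]+S[:i]):
  rot[0] = fgjcghe$
  rot[1] = gjcghe$f
  rot[2] = jcghe$fg
  rot[3] = cghe$fgj
  rot[4] = ghe$fgjc
  rot[5] = he$fgjcg
  rot[6] = e$fgjcgh
  rot[7] = $fgjcghe
Sorted (with $ < everything):
  sorted[0] = $fgjcghe  (last char: 'e')
  sorted[1] = cghe$fgj  (last char: 'j')
  sorted[2] = e$fgjcgh  (last char: 'h')
  sorted[3] = fgjcghe$  (last char: '$')
  sorted[4] = ghe$fgjc  (last char: 'c')
  sorted[5] = gjcghe$f  (last char: 'f')
  sorted[6] = he$fgjcg  (last char: 'g')
  sorted[7] = jcghe$fg  (last char: 'g')
Last column: ejh$cfgg
Original string S is at sorted index 3

Answer: ejh$cfgg
3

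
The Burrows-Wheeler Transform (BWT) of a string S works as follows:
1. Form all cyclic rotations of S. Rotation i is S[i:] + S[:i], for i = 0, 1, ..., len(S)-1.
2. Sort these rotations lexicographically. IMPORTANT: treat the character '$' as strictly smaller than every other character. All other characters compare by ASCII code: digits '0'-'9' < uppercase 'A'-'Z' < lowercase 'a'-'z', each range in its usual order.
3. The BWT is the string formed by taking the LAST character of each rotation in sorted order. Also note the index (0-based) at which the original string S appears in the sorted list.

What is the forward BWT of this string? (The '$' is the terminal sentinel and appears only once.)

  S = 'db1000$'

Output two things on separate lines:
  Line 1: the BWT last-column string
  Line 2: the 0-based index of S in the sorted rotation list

Answer: 0001bd$
6

Derivation:
All 7 rotations (rotation i = S[i:]+S[:i]):
  rot[0] = db1000$
  rot[1] = b1000$d
  rot[2] = 1000$db
  rot[3] = 000$db1
  rot[4] = 00$db10
  rot[5] = 0$db100
  rot[6] = $db1000
Sorted (with $ < everything):
  sorted[0] = $db1000  (last char: '0')
  sorted[1] = 0$db100  (last char: '0')
  sorted[2] = 00$db10  (last char: '0')
  sorted[3] = 000$db1  (last char: '1')
  sorted[4] = 1000$db  (last char: 'b')
  sorted[5] = b1000$d  (last char: 'd')
  sorted[6] = db1000$  (last char: '$')
Last column: 0001bd$
Original string S is at sorted index 6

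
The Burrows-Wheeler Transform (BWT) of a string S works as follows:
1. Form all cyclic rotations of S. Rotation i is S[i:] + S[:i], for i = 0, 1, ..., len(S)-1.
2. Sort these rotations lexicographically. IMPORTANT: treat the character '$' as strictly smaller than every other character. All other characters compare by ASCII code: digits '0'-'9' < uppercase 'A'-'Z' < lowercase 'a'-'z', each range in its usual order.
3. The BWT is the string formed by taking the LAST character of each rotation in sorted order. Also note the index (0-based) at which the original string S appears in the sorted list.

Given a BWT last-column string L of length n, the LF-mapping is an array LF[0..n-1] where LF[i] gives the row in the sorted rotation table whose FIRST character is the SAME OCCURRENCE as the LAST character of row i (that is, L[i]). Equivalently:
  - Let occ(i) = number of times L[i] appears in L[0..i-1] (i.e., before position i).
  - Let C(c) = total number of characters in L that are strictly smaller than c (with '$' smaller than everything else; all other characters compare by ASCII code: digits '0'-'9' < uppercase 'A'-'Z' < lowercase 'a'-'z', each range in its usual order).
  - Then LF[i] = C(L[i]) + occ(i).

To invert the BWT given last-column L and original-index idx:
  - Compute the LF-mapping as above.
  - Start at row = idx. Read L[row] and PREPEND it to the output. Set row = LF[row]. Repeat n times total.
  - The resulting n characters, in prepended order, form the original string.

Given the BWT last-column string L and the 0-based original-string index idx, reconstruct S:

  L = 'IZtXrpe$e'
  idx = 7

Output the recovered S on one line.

Answer: repetXZI$

Derivation:
LF mapping: 1 3 8 2 7 6 4 0 5
Walk LF starting at row 7, prepending L[row]:
  step 1: row=7, L[7]='$', prepend. Next row=LF[7]=0
  step 2: row=0, L[0]='I', prepend. Next row=LF[0]=1
  step 3: row=1, L[1]='Z', prepend. Next row=LF[1]=3
  step 4: row=3, L[3]='X', prepend. Next row=LF[3]=2
  step 5: row=2, L[2]='t', prepend. Next row=LF[2]=8
  step 6: row=8, L[8]='e', prepend. Next row=LF[8]=5
  step 7: row=5, L[5]='p', prepend. Next row=LF[5]=6
  step 8: row=6, L[6]='e', prepend. Next row=LF[6]=4
  step 9: row=4, L[4]='r', prepend. Next row=LF[4]=7
Reversed output: repetXZI$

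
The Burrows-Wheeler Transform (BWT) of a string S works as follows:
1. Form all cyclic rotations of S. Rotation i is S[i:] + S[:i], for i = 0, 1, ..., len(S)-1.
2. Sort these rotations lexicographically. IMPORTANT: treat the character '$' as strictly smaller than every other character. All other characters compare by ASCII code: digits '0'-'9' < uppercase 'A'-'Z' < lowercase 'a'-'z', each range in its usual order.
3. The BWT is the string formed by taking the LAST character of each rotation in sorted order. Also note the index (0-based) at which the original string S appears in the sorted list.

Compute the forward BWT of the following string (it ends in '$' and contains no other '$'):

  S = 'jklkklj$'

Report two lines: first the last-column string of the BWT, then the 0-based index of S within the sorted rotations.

Answer: jl$lkjkk
2

Derivation:
All 8 rotations (rotation i = S[i:]+S[:i]):
  rot[0] = jklkklj$
  rot[1] = klkklj$j
  rot[2] = lkklj$jk
  rot[3] = kklj$jkl
  rot[4] = klj$jklk
  rot[5] = lj$jklkk
  rot[6] = j$jklkkl
  rot[7] = $jklkklj
Sorted (with $ < everything):
  sorted[0] = $jklkklj  (last char: 'j')
  sorted[1] = j$jklkkl  (last char: 'l')
  sorted[2] = jklkklj$  (last char: '$')
  sorted[3] = kklj$jkl  (last char: 'l')
  sorted[4] = klj$jklk  (last char: 'k')
  sorted[5] = klkklj$j  (last char: 'j')
  sorted[6] = lj$jklkk  (last char: 'k')
  sorted[7] = lkklj$jk  (last char: 'k')
Last column: jl$lkjkk
Original string S is at sorted index 2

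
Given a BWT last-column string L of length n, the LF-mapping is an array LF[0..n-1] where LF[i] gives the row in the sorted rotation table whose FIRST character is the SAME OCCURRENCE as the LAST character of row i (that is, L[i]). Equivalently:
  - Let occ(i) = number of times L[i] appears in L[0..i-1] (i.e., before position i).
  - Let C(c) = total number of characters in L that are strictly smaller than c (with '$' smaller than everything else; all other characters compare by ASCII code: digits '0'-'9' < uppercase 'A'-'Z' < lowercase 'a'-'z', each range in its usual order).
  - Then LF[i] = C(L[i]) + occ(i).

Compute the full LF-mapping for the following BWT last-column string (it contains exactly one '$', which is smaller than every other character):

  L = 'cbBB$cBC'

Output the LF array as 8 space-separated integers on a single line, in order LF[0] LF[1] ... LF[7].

Char counts: '$':1, 'B':3, 'C':1, 'b':1, 'c':2
C (first-col start): C('$')=0, C('B')=1, C('C')=4, C('b')=5, C('c')=6
L[0]='c': occ=0, LF[0]=C('c')+0=6+0=6
L[1]='b': occ=0, LF[1]=C('b')+0=5+0=5
L[2]='B': occ=0, LF[2]=C('B')+0=1+0=1
L[3]='B': occ=1, LF[3]=C('B')+1=1+1=2
L[4]='$': occ=0, LF[4]=C('$')+0=0+0=0
L[5]='c': occ=1, LF[5]=C('c')+1=6+1=7
L[6]='B': occ=2, LF[6]=C('B')+2=1+2=3
L[7]='C': occ=0, LF[7]=C('C')+0=4+0=4

Answer: 6 5 1 2 0 7 3 4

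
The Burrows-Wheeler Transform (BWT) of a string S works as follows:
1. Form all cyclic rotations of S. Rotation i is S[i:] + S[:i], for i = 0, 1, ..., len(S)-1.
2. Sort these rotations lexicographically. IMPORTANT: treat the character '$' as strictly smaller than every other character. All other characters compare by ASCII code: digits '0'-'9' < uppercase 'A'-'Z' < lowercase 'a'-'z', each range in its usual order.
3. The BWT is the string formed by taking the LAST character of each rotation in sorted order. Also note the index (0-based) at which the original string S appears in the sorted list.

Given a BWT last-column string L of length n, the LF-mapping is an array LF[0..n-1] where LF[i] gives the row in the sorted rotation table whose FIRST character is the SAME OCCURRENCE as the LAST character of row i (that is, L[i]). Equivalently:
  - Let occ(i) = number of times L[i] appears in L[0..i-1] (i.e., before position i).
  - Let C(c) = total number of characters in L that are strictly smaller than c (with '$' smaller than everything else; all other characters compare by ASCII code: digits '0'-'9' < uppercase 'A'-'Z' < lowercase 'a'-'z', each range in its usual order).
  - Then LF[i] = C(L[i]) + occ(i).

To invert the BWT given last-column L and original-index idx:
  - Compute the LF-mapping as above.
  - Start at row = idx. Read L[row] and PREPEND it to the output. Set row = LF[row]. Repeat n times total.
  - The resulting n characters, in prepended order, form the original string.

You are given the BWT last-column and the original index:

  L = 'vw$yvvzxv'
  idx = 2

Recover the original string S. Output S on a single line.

Answer: vvzxyvwv$

Derivation:
LF mapping: 1 5 0 7 2 3 8 6 4
Walk LF starting at row 2, prepending L[row]:
  step 1: row=2, L[2]='$', prepend. Next row=LF[2]=0
  step 2: row=0, L[0]='v', prepend. Next row=LF[0]=1
  step 3: row=1, L[1]='w', prepend. Next row=LF[1]=5
  step 4: row=5, L[5]='v', prepend. Next row=LF[5]=3
  step 5: row=3, L[3]='y', prepend. Next row=LF[3]=7
  step 6: row=7, L[7]='x', prepend. Next row=LF[7]=6
  step 7: row=6, L[6]='z', prepend. Next row=LF[6]=8
  step 8: row=8, L[8]='v', prepend. Next row=LF[8]=4
  step 9: row=4, L[4]='v', prepend. Next row=LF[4]=2
Reversed output: vvzxyvwv$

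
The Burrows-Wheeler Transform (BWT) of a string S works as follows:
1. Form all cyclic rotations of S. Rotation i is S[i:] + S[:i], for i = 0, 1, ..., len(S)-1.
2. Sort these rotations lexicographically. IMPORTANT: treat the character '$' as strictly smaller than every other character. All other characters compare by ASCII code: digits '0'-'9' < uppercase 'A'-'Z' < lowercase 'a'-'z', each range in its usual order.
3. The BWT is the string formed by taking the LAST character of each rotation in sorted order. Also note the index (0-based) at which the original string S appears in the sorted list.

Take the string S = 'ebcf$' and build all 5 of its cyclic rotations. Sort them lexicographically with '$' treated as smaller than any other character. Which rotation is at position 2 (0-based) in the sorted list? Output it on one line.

Answer: cf$eb

Derivation:
All 5 rotations (rotation i = S[i:]+S[:i]):
  rot[0] = ebcf$
  rot[1] = bcf$e
  rot[2] = cf$eb
  rot[3] = f$ebc
  rot[4] = $ebcf
Sorted (with $ < everything):
  sorted[0] = $ebcf
  sorted[1] = bcf$e
  sorted[2] = cf$eb
  sorted[3] = ebcf$
  sorted[4] = f$ebc
sorted[2] = cf$eb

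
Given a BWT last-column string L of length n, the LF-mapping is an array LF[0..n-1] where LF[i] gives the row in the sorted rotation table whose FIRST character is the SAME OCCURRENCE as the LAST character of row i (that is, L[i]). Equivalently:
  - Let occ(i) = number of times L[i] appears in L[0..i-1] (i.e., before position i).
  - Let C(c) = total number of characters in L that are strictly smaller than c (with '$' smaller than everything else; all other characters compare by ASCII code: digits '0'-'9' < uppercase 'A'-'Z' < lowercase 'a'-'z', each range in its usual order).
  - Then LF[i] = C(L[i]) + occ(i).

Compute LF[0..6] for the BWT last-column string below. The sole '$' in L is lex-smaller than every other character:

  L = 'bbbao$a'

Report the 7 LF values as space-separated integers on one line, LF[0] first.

Char counts: '$':1, 'a':2, 'b':3, 'o':1
C (first-col start): C('$')=0, C('a')=1, C('b')=3, C('o')=6
L[0]='b': occ=0, LF[0]=C('b')+0=3+0=3
L[1]='b': occ=1, LF[1]=C('b')+1=3+1=4
L[2]='b': occ=2, LF[2]=C('b')+2=3+2=5
L[3]='a': occ=0, LF[3]=C('a')+0=1+0=1
L[4]='o': occ=0, LF[4]=C('o')+0=6+0=6
L[5]='$': occ=0, LF[5]=C('$')+0=0+0=0
L[6]='a': occ=1, LF[6]=C('a')+1=1+1=2

Answer: 3 4 5 1 6 0 2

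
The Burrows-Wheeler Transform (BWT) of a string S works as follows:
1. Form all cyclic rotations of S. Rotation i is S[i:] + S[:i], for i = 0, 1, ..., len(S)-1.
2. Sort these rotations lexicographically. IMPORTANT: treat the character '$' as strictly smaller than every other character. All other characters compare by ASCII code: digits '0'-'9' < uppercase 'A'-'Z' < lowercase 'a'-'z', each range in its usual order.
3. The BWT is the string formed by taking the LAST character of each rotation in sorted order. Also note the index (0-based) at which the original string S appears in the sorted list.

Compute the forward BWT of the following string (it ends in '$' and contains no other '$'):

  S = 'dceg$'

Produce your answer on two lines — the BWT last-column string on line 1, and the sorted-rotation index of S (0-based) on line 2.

All 5 rotations (rotation i = S[i:]+S[:i]):
  rot[0] = dceg$
  rot[1] = ceg$d
  rot[2] = eg$dc
  rot[3] = g$dce
  rot[4] = $dceg
Sorted (with $ < everything):
  sorted[0] = $dceg  (last char: 'g')
  sorted[1] = ceg$d  (last char: 'd')
  sorted[2] = dceg$  (last char: '$')
  sorted[3] = eg$dc  (last char: 'c')
  sorted[4] = g$dce  (last char: 'e')
Last column: gd$ce
Original string S is at sorted index 2

Answer: gd$ce
2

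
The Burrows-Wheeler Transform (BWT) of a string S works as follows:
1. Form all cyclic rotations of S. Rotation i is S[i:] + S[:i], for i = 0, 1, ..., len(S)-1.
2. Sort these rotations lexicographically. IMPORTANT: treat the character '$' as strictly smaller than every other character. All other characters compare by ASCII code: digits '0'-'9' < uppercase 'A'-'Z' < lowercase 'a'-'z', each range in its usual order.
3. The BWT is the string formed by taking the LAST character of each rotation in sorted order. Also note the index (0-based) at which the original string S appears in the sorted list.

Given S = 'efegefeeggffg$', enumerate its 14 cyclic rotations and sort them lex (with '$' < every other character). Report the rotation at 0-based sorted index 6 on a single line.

All 14 rotations (rotation i = S[i:]+S[:i]):
  rot[0] = efegefeeggffg$
  rot[1] = fegefeeggffg$e
  rot[2] = egefeeggffg$ef
  rot[3] = gefeeggffg$efe
  rot[4] = efeeggffg$efeg
  rot[5] = feeggffg$efege
  rot[6] = eeggffg$efegef
  rot[7] = eggffg$efegefe
  rot[8] = ggffg$efegefee
  rot[9] = gffg$efegefeeg
  rot[10] = ffg$efegefeegg
  rot[11] = fg$efegefeeggf
  rot[12] = g$efegefeeggff
  rot[13] = $efegefeeggffg
Sorted (with $ < everything):
  sorted[0] = $efegefeeggffg
  sorted[1] = eeggffg$efegef
  sorted[2] = efeeggffg$efeg
  sorted[3] = efegefeeggffg$
  sorted[4] = egefeeggffg$ef
  sorted[5] = eggffg$efegefe
  sorted[6] = feeggffg$efege
  sorted[7] = fegefeeggffg$e
  sorted[8] = ffg$efegefeegg
  sorted[9] = fg$efegefeeggf
  sorted[10] = g$efegefeeggff
  sorted[11] = gefeeggffg$efe
  sorted[12] = gffg$efegefeeg
  sorted[13] = ggffg$efegefee
sorted[6] = feeggffg$efege

Answer: feeggffg$efege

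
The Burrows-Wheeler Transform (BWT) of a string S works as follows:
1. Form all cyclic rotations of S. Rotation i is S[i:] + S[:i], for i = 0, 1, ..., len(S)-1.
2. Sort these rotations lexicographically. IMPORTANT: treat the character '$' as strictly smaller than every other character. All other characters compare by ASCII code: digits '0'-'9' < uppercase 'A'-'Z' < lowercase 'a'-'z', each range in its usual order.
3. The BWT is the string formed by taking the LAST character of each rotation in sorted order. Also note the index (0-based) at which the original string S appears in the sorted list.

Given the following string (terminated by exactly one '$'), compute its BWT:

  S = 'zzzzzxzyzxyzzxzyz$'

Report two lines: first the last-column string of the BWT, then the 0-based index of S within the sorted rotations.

Answer: zzzzzzxyyzzxxyzzz$
17

Derivation:
All 18 rotations (rotation i = S[i:]+S[:i]):
  rot[0] = zzzzzxzyzxyzzxzyz$
  rot[1] = zzzzxzyzxyzzxzyz$z
  rot[2] = zzzxzyzxyzzxzyz$zz
  rot[3] = zzxzyzxyzzxzyz$zzz
  rot[4] = zxzyzxyzzxzyz$zzzz
  rot[5] = xzyzxyzzxzyz$zzzzz
  rot[6] = zyzxyzzxzyz$zzzzzx
  rot[7] = yzxyzzxzyz$zzzzzxz
  rot[8] = zxyzzxzyz$zzzzzxzy
  rot[9] = xyzzxzyz$zzzzzxzyz
  rot[10] = yzzxzyz$zzzzzxzyzx
  rot[11] = zzxzyz$zzzzzxzyzxy
  rot[12] = zxzyz$zzzzzxzyzxyz
  rot[13] = xzyz$zzzzzxzyzxyzz
  rot[14] = zyz$zzzzzxzyzxyzzx
  rot[15] = yz$zzzzzxzyzxyzzxz
  rot[16] = z$zzzzzxzyzxyzzxzy
  rot[17] = $zzzzzxzyzxyzzxzyz
Sorted (with $ < everything):
  sorted[0] = $zzzzzxzyzxyzzxzyz  (last char: 'z')
  sorted[1] = xyzzxzyz$zzzzzxzyz  (last char: 'z')
  sorted[2] = xzyz$zzzzzxzyzxyzz  (last char: 'z')
  sorted[3] = xzyzxyzzxzyz$zzzzz  (last char: 'z')
  sorted[4] = yz$zzzzzxzyzxyzzxz  (last char: 'z')
  sorted[5] = yzxyzzxzyz$zzzzzxz  (last char: 'z')
  sorted[6] = yzzxzyz$zzzzzxzyzx  (last char: 'x')
  sorted[7] = z$zzzzzxzyzxyzzxzy  (last char: 'y')
  sorted[8] = zxyzzxzyz$zzzzzxzy  (last char: 'y')
  sorted[9] = zxzyz$zzzzzxzyzxyz  (last char: 'z')
  sorted[10] = zxzyzxyzzxzyz$zzzz  (last char: 'z')
  sorted[11] = zyz$zzzzzxzyzxyzzx  (last char: 'x')
  sorted[12] = zyzxyzzxzyz$zzzzzx  (last char: 'x')
  sorted[13] = zzxzyz$zzzzzxzyzxy  (last char: 'y')
  sorted[14] = zzxzyzxyzzxzyz$zzz  (last char: 'z')
  sorted[15] = zzzxzyzxyzzxzyz$zz  (last char: 'z')
  sorted[16] = zzzzxzyzxyzzxzyz$z  (last char: 'z')
  sorted[17] = zzzzzxzyzxyzzxzyz$  (last char: '$')
Last column: zzzzzzxyyzzxxyzzz$
Original string S is at sorted index 17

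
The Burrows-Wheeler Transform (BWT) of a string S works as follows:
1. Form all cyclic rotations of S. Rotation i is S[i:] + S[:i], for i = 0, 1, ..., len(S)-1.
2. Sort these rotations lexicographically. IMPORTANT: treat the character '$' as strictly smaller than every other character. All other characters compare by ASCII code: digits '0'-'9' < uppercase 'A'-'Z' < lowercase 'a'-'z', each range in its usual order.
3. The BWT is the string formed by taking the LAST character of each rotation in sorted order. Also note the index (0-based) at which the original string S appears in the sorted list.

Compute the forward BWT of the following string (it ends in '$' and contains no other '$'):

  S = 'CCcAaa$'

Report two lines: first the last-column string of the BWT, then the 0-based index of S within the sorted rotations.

Answer: ac$CaAC
2

Derivation:
All 7 rotations (rotation i = S[i:]+S[:i]):
  rot[0] = CCcAaa$
  rot[1] = CcAaa$C
  rot[2] = cAaa$CC
  rot[3] = Aaa$CCc
  rot[4] = aa$CCcA
  rot[5] = a$CCcAa
  rot[6] = $CCcAaa
Sorted (with $ < everything):
  sorted[0] = $CCcAaa  (last char: 'a')
  sorted[1] = Aaa$CCc  (last char: 'c')
  sorted[2] = CCcAaa$  (last char: '$')
  sorted[3] = CcAaa$C  (last char: 'C')
  sorted[4] = a$CCcAa  (last char: 'a')
  sorted[5] = aa$CCcA  (last char: 'A')
  sorted[6] = cAaa$CC  (last char: 'C')
Last column: ac$CaAC
Original string S is at sorted index 2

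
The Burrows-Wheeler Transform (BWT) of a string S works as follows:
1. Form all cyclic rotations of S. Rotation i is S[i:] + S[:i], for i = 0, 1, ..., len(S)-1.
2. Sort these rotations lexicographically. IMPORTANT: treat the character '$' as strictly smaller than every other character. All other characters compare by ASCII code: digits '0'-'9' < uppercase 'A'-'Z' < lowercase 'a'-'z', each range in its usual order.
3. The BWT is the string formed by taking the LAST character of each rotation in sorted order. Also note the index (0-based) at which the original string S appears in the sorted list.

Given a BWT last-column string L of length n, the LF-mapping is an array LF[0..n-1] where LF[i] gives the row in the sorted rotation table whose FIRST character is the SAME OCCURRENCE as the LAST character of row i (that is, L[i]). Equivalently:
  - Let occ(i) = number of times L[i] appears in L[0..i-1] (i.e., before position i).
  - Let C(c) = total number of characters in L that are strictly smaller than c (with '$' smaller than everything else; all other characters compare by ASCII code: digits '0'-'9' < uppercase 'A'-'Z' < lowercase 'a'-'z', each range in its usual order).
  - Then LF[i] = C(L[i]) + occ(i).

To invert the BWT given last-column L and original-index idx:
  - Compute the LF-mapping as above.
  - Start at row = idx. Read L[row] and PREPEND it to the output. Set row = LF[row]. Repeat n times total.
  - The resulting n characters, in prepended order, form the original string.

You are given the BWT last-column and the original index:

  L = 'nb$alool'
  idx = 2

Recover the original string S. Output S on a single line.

LF mapping: 5 2 0 1 3 6 7 4
Walk LF starting at row 2, prepending L[row]:
  step 1: row=2, L[2]='$', prepend. Next row=LF[2]=0
  step 2: row=0, L[0]='n', prepend. Next row=LF[0]=5
  step 3: row=5, L[5]='o', prepend. Next row=LF[5]=6
  step 4: row=6, L[6]='o', prepend. Next row=LF[6]=7
  step 5: row=7, L[7]='l', prepend. Next row=LF[7]=4
  step 6: row=4, L[4]='l', prepend. Next row=LF[4]=3
  step 7: row=3, L[3]='a', prepend. Next row=LF[3]=1
  step 8: row=1, L[1]='b', prepend. Next row=LF[1]=2
Reversed output: balloon$

Answer: balloon$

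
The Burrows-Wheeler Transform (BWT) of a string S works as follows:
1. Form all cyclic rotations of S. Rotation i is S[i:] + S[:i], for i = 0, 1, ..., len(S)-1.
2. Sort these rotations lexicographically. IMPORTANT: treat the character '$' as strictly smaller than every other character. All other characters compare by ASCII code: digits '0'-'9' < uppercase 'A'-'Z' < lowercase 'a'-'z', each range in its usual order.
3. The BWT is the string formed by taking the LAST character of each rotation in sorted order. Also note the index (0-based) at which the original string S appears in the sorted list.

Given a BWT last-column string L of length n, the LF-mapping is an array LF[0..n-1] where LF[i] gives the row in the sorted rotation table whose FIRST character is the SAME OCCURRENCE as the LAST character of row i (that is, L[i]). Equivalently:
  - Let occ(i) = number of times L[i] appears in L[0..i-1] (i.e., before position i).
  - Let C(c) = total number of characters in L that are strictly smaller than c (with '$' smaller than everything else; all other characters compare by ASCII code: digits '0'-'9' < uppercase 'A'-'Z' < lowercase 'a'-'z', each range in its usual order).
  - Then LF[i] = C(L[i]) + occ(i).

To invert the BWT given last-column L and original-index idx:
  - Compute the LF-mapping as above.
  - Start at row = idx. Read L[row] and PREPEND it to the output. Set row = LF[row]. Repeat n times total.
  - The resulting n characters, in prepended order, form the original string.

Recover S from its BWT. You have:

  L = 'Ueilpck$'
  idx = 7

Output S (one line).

Answer: pickleU$

Derivation:
LF mapping: 1 3 4 6 7 2 5 0
Walk LF starting at row 7, prepending L[row]:
  step 1: row=7, L[7]='$', prepend. Next row=LF[7]=0
  step 2: row=0, L[0]='U', prepend. Next row=LF[0]=1
  step 3: row=1, L[1]='e', prepend. Next row=LF[1]=3
  step 4: row=3, L[3]='l', prepend. Next row=LF[3]=6
  step 5: row=6, L[6]='k', prepend. Next row=LF[6]=5
  step 6: row=5, L[5]='c', prepend. Next row=LF[5]=2
  step 7: row=2, L[2]='i', prepend. Next row=LF[2]=4
  step 8: row=4, L[4]='p', prepend. Next row=LF[4]=7
Reversed output: pickleU$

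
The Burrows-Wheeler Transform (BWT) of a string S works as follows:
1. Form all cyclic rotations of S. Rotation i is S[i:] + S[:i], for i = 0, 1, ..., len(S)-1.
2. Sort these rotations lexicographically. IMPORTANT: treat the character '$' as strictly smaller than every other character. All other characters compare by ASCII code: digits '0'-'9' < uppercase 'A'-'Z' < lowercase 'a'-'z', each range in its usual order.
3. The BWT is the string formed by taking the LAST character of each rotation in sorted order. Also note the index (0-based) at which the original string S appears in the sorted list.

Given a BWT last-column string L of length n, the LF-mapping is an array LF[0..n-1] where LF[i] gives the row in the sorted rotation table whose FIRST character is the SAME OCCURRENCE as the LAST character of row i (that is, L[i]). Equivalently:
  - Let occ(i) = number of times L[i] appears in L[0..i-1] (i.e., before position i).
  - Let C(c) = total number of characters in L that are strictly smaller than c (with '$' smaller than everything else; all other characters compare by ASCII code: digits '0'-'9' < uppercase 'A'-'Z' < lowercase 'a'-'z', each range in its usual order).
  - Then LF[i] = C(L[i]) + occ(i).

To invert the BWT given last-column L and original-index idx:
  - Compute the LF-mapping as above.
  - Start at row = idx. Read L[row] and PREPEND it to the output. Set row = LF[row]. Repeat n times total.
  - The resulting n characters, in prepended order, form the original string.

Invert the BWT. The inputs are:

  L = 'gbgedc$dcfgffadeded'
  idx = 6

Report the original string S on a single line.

Answer: ddfefegbafdgecdcdg$

Derivation:
LF mapping: 16 2 17 10 5 3 0 6 4 13 18 14 15 1 7 11 8 12 9
Walk LF starting at row 6, prepending L[row]:
  step 1: row=6, L[6]='$', prepend. Next row=LF[6]=0
  step 2: row=0, L[0]='g', prepend. Next row=LF[0]=16
  step 3: row=16, L[16]='d', prepend. Next row=LF[16]=8
  step 4: row=8, L[8]='c', prepend. Next row=LF[8]=4
  step 5: row=4, L[4]='d', prepend. Next row=LF[4]=5
  step 6: row=5, L[5]='c', prepend. Next row=LF[5]=3
  step 7: row=3, L[3]='e', prepend. Next row=LF[3]=10
  step 8: row=10, L[10]='g', prepend. Next row=LF[10]=18
  step 9: row=18, L[18]='d', prepend. Next row=LF[18]=9
  step 10: row=9, L[9]='f', prepend. Next row=LF[9]=13
  step 11: row=13, L[13]='a', prepend. Next row=LF[13]=1
  step 12: row=1, L[1]='b', prepend. Next row=LF[1]=2
  step 13: row=2, L[2]='g', prepend. Next row=LF[2]=17
  step 14: row=17, L[17]='e', prepend. Next row=LF[17]=12
  step 15: row=12, L[12]='f', prepend. Next row=LF[12]=15
  step 16: row=15, L[15]='e', prepend. Next row=LF[15]=11
  step 17: row=11, L[11]='f', prepend. Next row=LF[11]=14
  step 18: row=14, L[14]='d', prepend. Next row=LF[14]=7
  step 19: row=7, L[7]='d', prepend. Next row=LF[7]=6
Reversed output: ddfefegbafdgecdcdg$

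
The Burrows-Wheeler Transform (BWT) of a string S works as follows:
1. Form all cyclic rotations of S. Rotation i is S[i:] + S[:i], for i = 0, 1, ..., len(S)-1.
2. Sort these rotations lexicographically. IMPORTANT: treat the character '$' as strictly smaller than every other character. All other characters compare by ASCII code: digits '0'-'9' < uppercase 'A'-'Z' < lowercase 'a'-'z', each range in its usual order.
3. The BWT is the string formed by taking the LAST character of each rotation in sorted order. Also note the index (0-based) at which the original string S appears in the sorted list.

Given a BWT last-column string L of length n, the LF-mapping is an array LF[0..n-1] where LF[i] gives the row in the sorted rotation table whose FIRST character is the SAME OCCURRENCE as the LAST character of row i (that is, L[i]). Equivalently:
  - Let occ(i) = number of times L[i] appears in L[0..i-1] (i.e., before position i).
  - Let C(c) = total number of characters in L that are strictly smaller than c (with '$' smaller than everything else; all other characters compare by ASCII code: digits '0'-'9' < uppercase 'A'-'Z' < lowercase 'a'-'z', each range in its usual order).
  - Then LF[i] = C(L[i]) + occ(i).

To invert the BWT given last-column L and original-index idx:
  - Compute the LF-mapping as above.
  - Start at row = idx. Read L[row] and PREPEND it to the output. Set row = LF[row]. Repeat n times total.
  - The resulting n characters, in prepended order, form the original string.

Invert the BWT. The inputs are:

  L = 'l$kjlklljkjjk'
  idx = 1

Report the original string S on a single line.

Answer: jjljlkkjklkl$

Derivation:
LF mapping: 9 0 5 1 10 6 11 12 2 7 3 4 8
Walk LF starting at row 1, prepending L[row]:
  step 1: row=1, L[1]='$', prepend. Next row=LF[1]=0
  step 2: row=0, L[0]='l', prepend. Next row=LF[0]=9
  step 3: row=9, L[9]='k', prepend. Next row=LF[9]=7
  step 4: row=7, L[7]='l', prepend. Next row=LF[7]=12
  step 5: row=12, L[12]='k', prepend. Next row=LF[12]=8
  step 6: row=8, L[8]='j', prepend. Next row=LF[8]=2
  step 7: row=2, L[2]='k', prepend. Next row=LF[2]=5
  step 8: row=5, L[5]='k', prepend. Next row=LF[5]=6
  step 9: row=6, L[6]='l', prepend. Next row=LF[6]=11
  step 10: row=11, L[11]='j', prepend. Next row=LF[11]=4
  step 11: row=4, L[4]='l', prepend. Next row=LF[4]=10
  step 12: row=10, L[10]='j', prepend. Next row=LF[10]=3
  step 13: row=3, L[3]='j', prepend. Next row=LF[3]=1
Reversed output: jjljlkkjklkl$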